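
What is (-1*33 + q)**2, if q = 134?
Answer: 10201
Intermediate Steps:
(-1*33 + q)**2 = (-1*33 + 134)**2 = (-33 + 134)**2 = 101**2 = 10201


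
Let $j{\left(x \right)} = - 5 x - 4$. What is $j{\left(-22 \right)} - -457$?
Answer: $563$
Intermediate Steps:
$j{\left(x \right)} = -4 - 5 x$
$j{\left(-22 \right)} - -457 = \left(-4 - -110\right) - -457 = \left(-4 + 110\right) + 457 = 106 + 457 = 563$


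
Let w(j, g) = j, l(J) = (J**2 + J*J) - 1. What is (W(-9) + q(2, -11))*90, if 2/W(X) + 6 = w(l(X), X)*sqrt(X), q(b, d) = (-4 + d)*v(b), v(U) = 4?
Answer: -27999024/5185 - 1932*I/5185 ≈ -5400.0 - 0.37261*I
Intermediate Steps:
l(J) = -1 + 2*J**2 (l(J) = (J**2 + J**2) - 1 = 2*J**2 - 1 = -1 + 2*J**2)
q(b, d) = -16 + 4*d (q(b, d) = (-4 + d)*4 = -16 + 4*d)
W(X) = 2/(-6 + sqrt(X)*(-1 + 2*X**2)) (W(X) = 2/(-6 + (-1 + 2*X**2)*sqrt(X)) = 2/(-6 + sqrt(X)*(-1 + 2*X**2)))
(W(-9) + q(2, -11))*90 = (2/(-6 + sqrt(-9)*(-1 + 2*(-9)**2)) + (-16 + 4*(-11)))*90 = (2/(-6 + (3*I)*(-1 + 2*81)) + (-16 - 44))*90 = (2/(-6 + (3*I)*(-1 + 162)) - 60)*90 = (2/(-6 + (3*I)*161) - 60)*90 = (2/(-6 + 483*I) - 60)*90 = (2*((-6 - 483*I)/233325) - 60)*90 = (2*(-6 - 483*I)/233325 - 60)*90 = (-60 + 2*(-6 - 483*I)/233325)*90 = -5400 + 4*(-6 - 483*I)/5185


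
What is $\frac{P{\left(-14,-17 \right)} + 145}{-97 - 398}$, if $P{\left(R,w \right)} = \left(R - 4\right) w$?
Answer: $- \frac{41}{45} \approx -0.91111$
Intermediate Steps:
$P{\left(R,w \right)} = w \left(-4 + R\right)$ ($P{\left(R,w \right)} = \left(-4 + R\right) w = w \left(-4 + R\right)$)
$\frac{P{\left(-14,-17 \right)} + 145}{-97 - 398} = \frac{- 17 \left(-4 - 14\right) + 145}{-97 - 398} = \frac{\left(-17\right) \left(-18\right) + 145}{-495} = \left(306 + 145\right) \left(- \frac{1}{495}\right) = 451 \left(- \frac{1}{495}\right) = - \frac{41}{45}$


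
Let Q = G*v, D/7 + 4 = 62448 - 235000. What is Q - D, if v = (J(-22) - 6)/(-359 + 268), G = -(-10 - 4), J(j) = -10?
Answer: 15702628/13 ≈ 1.2079e+6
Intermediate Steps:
D = -1207892 (D = -28 + 7*(62448 - 235000) = -28 + 7*(-172552) = -28 - 1207864 = -1207892)
G = 14 (G = -1*(-14) = 14)
v = 16/91 (v = (-10 - 6)/(-359 + 268) = -16/(-91) = -16*(-1/91) = 16/91 ≈ 0.17582)
Q = 32/13 (Q = 14*(16/91) = 32/13 ≈ 2.4615)
Q - D = 32/13 - 1*(-1207892) = 32/13 + 1207892 = 15702628/13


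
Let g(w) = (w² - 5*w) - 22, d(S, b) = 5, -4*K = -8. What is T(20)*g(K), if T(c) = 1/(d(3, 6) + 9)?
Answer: -2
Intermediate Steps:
K = 2 (K = -¼*(-8) = 2)
T(c) = 1/14 (T(c) = 1/(5 + 9) = 1/14)
g(w) = -22 + w² - 5*w
T(20)*g(K) = (-22 + 2² - 5*2)/14 = (-22 + 4 - 10)/14 = (1/14)*(-28) = -2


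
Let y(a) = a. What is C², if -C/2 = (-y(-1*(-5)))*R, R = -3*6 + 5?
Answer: 16900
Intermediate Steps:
R = -13 (R = -18 + 5 = -13)
C = -130 (C = -2*(-(-1)*(-5))*(-13) = -2*(-1*5)*(-13) = -(-10)*(-13) = -2*65 = -130)
C² = (-130)² = 16900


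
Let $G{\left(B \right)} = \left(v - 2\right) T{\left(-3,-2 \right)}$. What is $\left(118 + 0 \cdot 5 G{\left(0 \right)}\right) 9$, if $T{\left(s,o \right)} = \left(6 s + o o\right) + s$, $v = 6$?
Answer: $1062$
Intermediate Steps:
$T{\left(s,o \right)} = o^{2} + 7 s$ ($T{\left(s,o \right)} = \left(6 s + o^{2}\right) + s = \left(o^{2} + 6 s\right) + s = o^{2} + 7 s$)
$G{\left(B \right)} = -68$ ($G{\left(B \right)} = \left(6 - 2\right) \left(\left(-2\right)^{2} + 7 \left(-3\right)\right) = 4 \left(4 - 21\right) = 4 \left(-17\right) = -68$)
$\left(118 + 0 \cdot 5 G{\left(0 \right)}\right) 9 = \left(118 + 0 \cdot 5 \left(-68\right)\right) 9 = \left(118 + 0 \left(-68\right)\right) 9 = \left(118 + 0\right) 9 = 118 \cdot 9 = 1062$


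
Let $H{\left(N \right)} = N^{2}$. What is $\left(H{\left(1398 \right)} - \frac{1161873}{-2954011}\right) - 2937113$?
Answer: $- \frac{2902932033926}{2954011} \approx -9.8271 \cdot 10^{5}$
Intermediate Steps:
$\left(H{\left(1398 \right)} - \frac{1161873}{-2954011}\right) - 2937113 = \left(1398^{2} - \frac{1161873}{-2954011}\right) - 2937113 = \left(1954404 - - \frac{1161873}{2954011}\right) - 2937113 = \left(1954404 + \frac{1161873}{2954011}\right) - 2937113 = \frac{5773332076317}{2954011} - 2937113 = - \frac{2902932033926}{2954011}$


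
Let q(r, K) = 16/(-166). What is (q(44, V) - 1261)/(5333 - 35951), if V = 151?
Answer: 14953/363042 ≈ 0.041188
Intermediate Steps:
q(r, K) = -8/83 (q(r, K) = 16*(-1/166) = -8/83)
(q(44, V) - 1261)/(5333 - 35951) = (-8/83 - 1261)/(5333 - 35951) = -104671/83/(-30618) = -104671/83*(-1/30618) = 14953/363042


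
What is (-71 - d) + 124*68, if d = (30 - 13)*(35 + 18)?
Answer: 7460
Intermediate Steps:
d = 901 (d = 17*53 = 901)
(-71 - d) + 124*68 = (-71 - 1*901) + 124*68 = (-71 - 901) + 8432 = -972 + 8432 = 7460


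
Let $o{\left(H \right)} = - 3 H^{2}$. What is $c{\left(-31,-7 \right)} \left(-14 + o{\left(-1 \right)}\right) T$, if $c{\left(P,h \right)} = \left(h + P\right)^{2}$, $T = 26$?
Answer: $-638248$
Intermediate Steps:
$c{\left(P,h \right)} = \left(P + h\right)^{2}$
$c{\left(-31,-7 \right)} \left(-14 + o{\left(-1 \right)}\right) T = \left(-31 - 7\right)^{2} \left(-14 - 3 \left(-1\right)^{2}\right) 26 = \left(-38\right)^{2} \left(-14 - 3\right) 26 = 1444 \left(-14 - 3\right) 26 = 1444 \left(\left(-17\right) 26\right) = 1444 \left(-442\right) = -638248$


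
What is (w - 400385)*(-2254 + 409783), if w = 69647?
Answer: -134785326402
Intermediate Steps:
(w - 400385)*(-2254 + 409783) = (69647 - 400385)*(-2254 + 409783) = -330738*407529 = -134785326402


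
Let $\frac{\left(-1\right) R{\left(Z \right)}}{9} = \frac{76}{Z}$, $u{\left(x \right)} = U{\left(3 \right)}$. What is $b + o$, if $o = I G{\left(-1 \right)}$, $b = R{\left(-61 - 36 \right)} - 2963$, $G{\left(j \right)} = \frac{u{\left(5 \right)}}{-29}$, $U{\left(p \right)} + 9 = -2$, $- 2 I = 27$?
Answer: $- \frac{16658975}{5626} \approx -2961.1$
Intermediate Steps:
$I = - \frac{27}{2}$ ($I = \left(- \frac{1}{2}\right) 27 = - \frac{27}{2} \approx -13.5$)
$U{\left(p \right)} = -11$ ($U{\left(p \right)} = -9 - 2 = -11$)
$u{\left(x \right)} = -11$
$G{\left(j \right)} = \frac{11}{29}$ ($G{\left(j \right)} = - \frac{11}{-29} = \left(-11\right) \left(- \frac{1}{29}\right) = \frac{11}{29}$)
$R{\left(Z \right)} = - \frac{684}{Z}$ ($R{\left(Z \right)} = - 9 \frac{76}{Z} = - \frac{684}{Z}$)
$b = - \frac{286727}{97}$ ($b = - \frac{684}{-61 - 36} - 2963 = - \frac{684}{-97} - 2963 = \left(-684\right) \left(- \frac{1}{97}\right) - 2963 = \frac{684}{97} - 2963 = - \frac{286727}{97} \approx -2955.9$)
$o = - \frac{297}{58}$ ($o = \left(- \frac{27}{2}\right) \frac{11}{29} = - \frac{297}{58} \approx -5.1207$)
$b + o = - \frac{286727}{97} - \frac{297}{58} = - \frac{16658975}{5626}$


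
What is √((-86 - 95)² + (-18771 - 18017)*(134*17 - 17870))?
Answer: √573631257 ≈ 23951.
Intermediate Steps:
√((-86 - 95)² + (-18771 - 18017)*(134*17 - 17870)) = √((-181)² - 36788*(2278 - 17870)) = √(32761 - 36788*(-15592)) = √(32761 + 573598496) = √573631257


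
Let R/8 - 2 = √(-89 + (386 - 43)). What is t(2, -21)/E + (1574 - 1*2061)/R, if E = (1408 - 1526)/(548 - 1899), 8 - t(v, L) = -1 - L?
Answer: -8077267/59000 - 487*√254/2000 ≈ -140.78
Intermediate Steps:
t(v, L) = 9 + L (t(v, L) = 8 - (-1 - L) = 8 + (1 + L) = 9 + L)
R = 16 + 8*√254 (R = 16 + 8*√(-89 + (386 - 43)) = 16 + 8*√(-89 + 343) = 16 + 8*√254 ≈ 143.50)
E = 118/1351 (E = -118/(-1351) = -118*(-1/1351) = 118/1351 ≈ 0.087343)
t(2, -21)/E + (1574 - 1*2061)/R = (9 - 21)/(118/1351) + (1574 - 1*2061)/(16 + 8*√254) = -12*1351/118 + (1574 - 2061)/(16 + 8*√254) = -8106/59 - 487/(16 + 8*√254)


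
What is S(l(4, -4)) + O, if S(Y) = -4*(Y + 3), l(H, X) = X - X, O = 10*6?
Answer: 48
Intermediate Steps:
O = 60
l(H, X) = 0
S(Y) = -12 - 4*Y (S(Y) = -4*(3 + Y) = -12 - 4*Y)
S(l(4, -4)) + O = (-12 - 4*0) + 60 = (-12 + 0) + 60 = -12 + 60 = 48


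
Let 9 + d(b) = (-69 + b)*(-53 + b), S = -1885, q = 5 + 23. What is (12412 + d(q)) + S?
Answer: 11543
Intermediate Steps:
q = 28
d(b) = -9 + (-69 + b)*(-53 + b)
(12412 + d(q)) + S = (12412 + (3648 + 28² - 122*28)) - 1885 = (12412 + (3648 + 784 - 3416)) - 1885 = (12412 + 1016) - 1885 = 13428 - 1885 = 11543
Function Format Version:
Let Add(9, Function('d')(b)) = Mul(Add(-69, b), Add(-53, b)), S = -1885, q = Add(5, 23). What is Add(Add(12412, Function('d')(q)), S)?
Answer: 11543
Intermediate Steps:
q = 28
Function('d')(b) = Add(-9, Mul(Add(-69, b), Add(-53, b)))
Add(Add(12412, Function('d')(q)), S) = Add(Add(12412, Add(3648, Pow(28, 2), Mul(-122, 28))), -1885) = Add(Add(12412, Add(3648, 784, -3416)), -1885) = Add(Add(12412, 1016), -1885) = Add(13428, -1885) = 11543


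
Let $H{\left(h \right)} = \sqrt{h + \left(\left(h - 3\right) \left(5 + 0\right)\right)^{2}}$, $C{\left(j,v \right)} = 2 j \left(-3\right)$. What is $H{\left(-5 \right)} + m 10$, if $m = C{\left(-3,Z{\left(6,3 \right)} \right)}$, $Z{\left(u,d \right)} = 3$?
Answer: $180 + \sqrt{1595} \approx 219.94$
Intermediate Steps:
$C{\left(j,v \right)} = - 6 j$
$m = 18$ ($m = \left(-6\right) \left(-3\right) = 18$)
$H{\left(h \right)} = \sqrt{h + \left(-15 + 5 h\right)^{2}}$ ($H{\left(h \right)} = \sqrt{h + \left(\left(-3 + h\right) 5\right)^{2}} = \sqrt{h + \left(-15 + 5 h\right)^{2}}$)
$H{\left(-5 \right)} + m 10 = \sqrt{-5 + 25 \left(-3 - 5\right)^{2}} + 18 \cdot 10 = \sqrt{-5 + 25 \left(-8\right)^{2}} + 180 = \sqrt{-5 + 25 \cdot 64} + 180 = \sqrt{-5 + 1600} + 180 = \sqrt{1595} + 180 = 180 + \sqrt{1595}$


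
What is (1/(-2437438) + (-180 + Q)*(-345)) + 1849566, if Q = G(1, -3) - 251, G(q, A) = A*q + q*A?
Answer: 4875682791977/2437438 ≈ 2.0003e+6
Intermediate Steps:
G(q, A) = 2*A*q (G(q, A) = A*q + A*q = 2*A*q)
Q = -257 (Q = 2*(-3)*1 - 251 = -6 - 251 = -257)
(1/(-2437438) + (-180 + Q)*(-345)) + 1849566 = (1/(-2437438) + (-180 - 257)*(-345)) + 1849566 = (-1/2437438 - 437*(-345)) + 1849566 = (-1/2437438 + 150765) + 1849566 = 367480340069/2437438 + 1849566 = 4875682791977/2437438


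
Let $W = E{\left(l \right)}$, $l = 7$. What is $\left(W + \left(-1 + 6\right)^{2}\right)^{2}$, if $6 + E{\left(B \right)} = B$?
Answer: $676$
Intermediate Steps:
$E{\left(B \right)} = -6 + B$
$W = 1$ ($W = -6 + 7 = 1$)
$\left(W + \left(-1 + 6\right)^{2}\right)^{2} = \left(1 + \left(-1 + 6\right)^{2}\right)^{2} = \left(1 + 5^{2}\right)^{2} = \left(1 + 25\right)^{2} = 26^{2} = 676$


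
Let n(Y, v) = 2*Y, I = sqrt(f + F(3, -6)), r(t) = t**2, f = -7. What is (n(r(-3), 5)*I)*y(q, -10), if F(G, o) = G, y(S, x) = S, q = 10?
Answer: 360*I ≈ 360.0*I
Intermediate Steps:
I = 2*I (I = sqrt(-7 + 3) = sqrt(-4) = 2*I ≈ 2.0*I)
(n(r(-3), 5)*I)*y(q, -10) = ((2*(-3)**2)*(2*I))*10 = ((2*9)*(2*I))*10 = (18*(2*I))*10 = (36*I)*10 = 360*I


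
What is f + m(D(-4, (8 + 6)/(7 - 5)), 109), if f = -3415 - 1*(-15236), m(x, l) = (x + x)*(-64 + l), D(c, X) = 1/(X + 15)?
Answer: 130076/11 ≈ 11825.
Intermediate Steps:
D(c, X) = 1/(15 + X)
m(x, l) = 2*x*(-64 + l) (m(x, l) = (2*x)*(-64 + l) = 2*x*(-64 + l))
f = 11821 (f = -3415 + 15236 = 11821)
f + m(D(-4, (8 + 6)/(7 - 5)), 109) = 11821 + 2*(-64 + 109)/(15 + (8 + 6)/(7 - 5)) = 11821 + 2*45/(15 + 14/2) = 11821 + 2*45/(15 + 14*(½)) = 11821 + 2*45/(15 + 7) = 11821 + 2*45/22 = 11821 + 2*(1/22)*45 = 11821 + 45/11 = 130076/11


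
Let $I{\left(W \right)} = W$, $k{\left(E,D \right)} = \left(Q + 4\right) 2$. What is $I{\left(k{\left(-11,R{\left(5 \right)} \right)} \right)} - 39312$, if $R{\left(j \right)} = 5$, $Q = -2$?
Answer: $-39308$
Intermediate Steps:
$k{\left(E,D \right)} = 4$ ($k{\left(E,D \right)} = \left(-2 + 4\right) 2 = 2 \cdot 2 = 4$)
$I{\left(k{\left(-11,R{\left(5 \right)} \right)} \right)} - 39312 = 4 - 39312 = -39308$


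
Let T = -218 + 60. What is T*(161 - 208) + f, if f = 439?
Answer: 7865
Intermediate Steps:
T = -158
T*(161 - 208) + f = -158*(161 - 208) + 439 = -158*(-47) + 439 = 7426 + 439 = 7865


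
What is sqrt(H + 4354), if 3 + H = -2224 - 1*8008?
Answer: I*sqrt(5881) ≈ 76.688*I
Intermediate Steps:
H = -10235 (H = -3 + (-2224 - 1*8008) = -3 + (-2224 - 8008) = -3 - 10232 = -10235)
sqrt(H + 4354) = sqrt(-10235 + 4354) = sqrt(-5881) = I*sqrt(5881)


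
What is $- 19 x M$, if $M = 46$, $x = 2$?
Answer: $-1748$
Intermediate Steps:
$- 19 x M = \left(-19\right) 2 \cdot 46 = \left(-38\right) 46 = -1748$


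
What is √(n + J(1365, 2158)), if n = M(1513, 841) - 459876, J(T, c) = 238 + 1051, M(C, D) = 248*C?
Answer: I*√83363 ≈ 288.73*I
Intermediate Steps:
J(T, c) = 1289
n = -84652 (n = 248*1513 - 459876 = 375224 - 459876 = -84652)
√(n + J(1365, 2158)) = √(-84652 + 1289) = √(-83363) = I*√83363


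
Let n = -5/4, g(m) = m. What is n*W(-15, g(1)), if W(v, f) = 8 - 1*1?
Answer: -35/4 ≈ -8.7500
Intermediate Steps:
n = -5/4 (n = -5*¼ = -5/4 ≈ -1.2500)
W(v, f) = 7 (W(v, f) = 8 - 1 = 7)
n*W(-15, g(1)) = -5/4*7 = -35/4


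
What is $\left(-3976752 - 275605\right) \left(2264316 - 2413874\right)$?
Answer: $635974008206$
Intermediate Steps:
$\left(-3976752 - 275605\right) \left(2264316 - 2413874\right) = - 4252357 \left(2264316 - 2413874\right) = \left(-4252357\right) \left(-149558\right) = 635974008206$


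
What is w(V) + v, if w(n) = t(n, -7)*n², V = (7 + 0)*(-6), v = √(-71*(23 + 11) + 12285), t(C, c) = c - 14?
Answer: -37044 + √9871 ≈ -36945.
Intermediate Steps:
t(C, c) = -14 + c
v = √9871 (v = √(-71*34 + 12285) = √(-2414 + 12285) = √9871 ≈ 99.353)
V = -42 (V = 7*(-6) = -42)
w(n) = -21*n² (w(n) = (-14 - 7)*n² = -21*n²)
w(V) + v = -21*(-42)² + √9871 = -21*1764 + √9871 = -37044 + √9871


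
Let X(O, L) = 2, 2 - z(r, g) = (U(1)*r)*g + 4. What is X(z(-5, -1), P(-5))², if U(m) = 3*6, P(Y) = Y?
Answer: 4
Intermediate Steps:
U(m) = 18
z(r, g) = -2 - 18*g*r (z(r, g) = 2 - ((18*r)*g + 4) = 2 - (18*g*r + 4) = 2 - (4 + 18*g*r) = 2 + (-4 - 18*g*r) = -2 - 18*g*r)
X(z(-5, -1), P(-5))² = 2² = 4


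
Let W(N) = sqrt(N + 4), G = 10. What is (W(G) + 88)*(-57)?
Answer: -5016 - 57*sqrt(14) ≈ -5229.3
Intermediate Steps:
W(N) = sqrt(4 + N)
(W(G) + 88)*(-57) = (sqrt(4 + 10) + 88)*(-57) = (sqrt(14) + 88)*(-57) = (88 + sqrt(14))*(-57) = -5016 - 57*sqrt(14)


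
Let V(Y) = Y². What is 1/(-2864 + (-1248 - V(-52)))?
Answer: -1/6816 ≈ -0.00014671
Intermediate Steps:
1/(-2864 + (-1248 - V(-52))) = 1/(-2864 + (-1248 - 1*(-52)²)) = 1/(-2864 + (-1248 - 1*2704)) = 1/(-2864 + (-1248 - 2704)) = 1/(-2864 - 3952) = 1/(-6816) = -1/6816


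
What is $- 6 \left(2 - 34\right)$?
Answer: $192$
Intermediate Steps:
$- 6 \left(2 - 34\right) = \left(-6\right) \left(-32\right) = 192$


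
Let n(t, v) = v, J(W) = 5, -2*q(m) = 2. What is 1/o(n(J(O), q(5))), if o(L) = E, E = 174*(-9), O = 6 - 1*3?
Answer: -1/1566 ≈ -0.00063857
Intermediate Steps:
O = 3 (O = 6 - 3 = 3)
q(m) = -1 (q(m) = -½*2 = -1)
E = -1566
o(L) = -1566
1/o(n(J(O), q(5))) = 1/(-1566) = -1/1566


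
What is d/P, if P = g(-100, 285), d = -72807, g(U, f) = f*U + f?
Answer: 24269/9405 ≈ 2.5804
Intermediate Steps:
g(U, f) = f + U*f (g(U, f) = U*f + f = f + U*f)
P = -28215 (P = 285*(1 - 100) = 285*(-99) = -28215)
d/P = -72807/(-28215) = -72807*(-1/28215) = 24269/9405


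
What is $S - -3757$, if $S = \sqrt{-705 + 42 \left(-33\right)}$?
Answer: $3757 + i \sqrt{2091} \approx 3757.0 + 45.727 i$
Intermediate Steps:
$S = i \sqrt{2091}$ ($S = \sqrt{-705 - 1386} = \sqrt{-2091} = i \sqrt{2091} \approx 45.727 i$)
$S - -3757 = i \sqrt{2091} - -3757 = i \sqrt{2091} + 3757 = 3757 + i \sqrt{2091}$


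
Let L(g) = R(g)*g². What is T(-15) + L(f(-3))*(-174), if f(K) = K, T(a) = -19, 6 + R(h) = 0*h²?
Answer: 9377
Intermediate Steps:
R(h) = -6 (R(h) = -6 + 0*h² = -6 + 0 = -6)
L(g) = -6*g²
T(-15) + L(f(-3))*(-174) = -19 - 6*(-3)²*(-174) = -19 - 6*9*(-174) = -19 - 54*(-174) = -19 + 9396 = 9377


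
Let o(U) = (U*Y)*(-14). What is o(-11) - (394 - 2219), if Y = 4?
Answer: 2441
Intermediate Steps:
o(U) = -56*U (o(U) = (U*4)*(-14) = (4*U)*(-14) = -56*U)
o(-11) - (394 - 2219) = -56*(-11) - (394 - 2219) = 616 - 1*(-1825) = 616 + 1825 = 2441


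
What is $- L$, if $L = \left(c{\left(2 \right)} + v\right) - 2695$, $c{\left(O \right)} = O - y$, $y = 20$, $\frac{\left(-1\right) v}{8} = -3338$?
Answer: $-23991$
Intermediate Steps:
$v = 26704$ ($v = \left(-8\right) \left(-3338\right) = 26704$)
$c{\left(O \right)} = -20 + O$ ($c{\left(O \right)} = O - 20 = -20 + O$)
$L = 23991$ ($L = \left(\left(-20 + 2\right) + 26704\right) - 2695 = \left(-18 + 26704\right) - 2695 = 26686 - 2695 = 23991$)
$- L = \left(-1\right) 23991 = -23991$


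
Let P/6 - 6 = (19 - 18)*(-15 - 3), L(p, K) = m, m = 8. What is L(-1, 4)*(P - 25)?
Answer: -776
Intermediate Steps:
L(p, K) = 8
P = -72 (P = 36 + 6*((19 - 18)*(-15 - 3)) = 36 + 6*(1*(-18)) = 36 + 6*(-18) = 36 - 108 = -72)
L(-1, 4)*(P - 25) = 8*(-72 - 25) = 8*(-97) = -776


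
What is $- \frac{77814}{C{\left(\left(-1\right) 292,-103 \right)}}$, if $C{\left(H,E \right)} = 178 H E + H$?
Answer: $- \frac{1441}{99134} \approx -0.014536$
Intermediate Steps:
$C{\left(H,E \right)} = H + 178 E H$ ($C{\left(H,E \right)} = 178 E H + H = H + 178 E H$)
$- \frac{77814}{C{\left(\left(-1\right) 292,-103 \right)}} = - \frac{77814}{\left(-1\right) 292 \left(1 + 178 \left(-103\right)\right)} = - \frac{77814}{\left(-292\right) \left(1 - 18334\right)} = - \frac{77814}{\left(-292\right) \left(-18333\right)} = - \frac{77814}{5353236} = \left(-77814\right) \frac{1}{5353236} = - \frac{1441}{99134}$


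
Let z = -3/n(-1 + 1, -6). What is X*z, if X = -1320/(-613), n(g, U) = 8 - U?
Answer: -1980/4291 ≈ -0.46143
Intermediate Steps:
X = 1320/613 (X = -1320*(-1/613) = 1320/613 ≈ 2.1533)
z = -3/14 (z = -3/(8 - 1*(-6)) = -3/(8 + 6) = -3/14 ≈ -0.21429)
X*z = (1320/613)*(-3/14) = -1980/4291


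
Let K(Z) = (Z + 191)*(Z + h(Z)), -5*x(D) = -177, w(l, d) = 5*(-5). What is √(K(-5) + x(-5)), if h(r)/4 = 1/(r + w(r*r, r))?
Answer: I*√22985/5 ≈ 30.322*I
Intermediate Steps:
w(l, d) = -25
h(r) = 4/(-25 + r) (h(r) = 4/(r - 25) = 4/(-25 + r))
x(D) = 177/5 (x(D) = -⅕*(-177) = 177/5)
K(Z) = (191 + Z)*(Z + 4/(-25 + Z)) (K(Z) = (Z + 191)*(Z + 4/(-25 + Z)) = (191 + Z)*(Z + 4/(-25 + Z)))
√(K(-5) + x(-5)) = √((764 + 4*(-5) - 5*(-25 - 5)*(191 - 5))/(-25 - 5) + 177/5) = √((764 - 20 - 5*(-30)*186)/(-30) + 177/5) = √(-(764 - 20 + 27900)/30 + 177/5) = √(-1/30*28644 + 177/5) = √(-4774/5 + 177/5) = √(-4597/5) = I*√22985/5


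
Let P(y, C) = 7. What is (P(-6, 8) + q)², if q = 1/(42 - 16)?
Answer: 33489/676 ≈ 49.540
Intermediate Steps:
q = 1/26 ≈ 0.038462
(P(-6, 8) + q)² = (7 + 1/26)² = (183/26)² = 33489/676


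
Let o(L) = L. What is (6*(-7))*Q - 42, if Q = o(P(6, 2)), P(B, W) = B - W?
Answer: -210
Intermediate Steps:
Q = 4 (Q = 6 - 1*2 = 6 - 2 = 4)
(6*(-7))*Q - 42 = (6*(-7))*4 - 42 = -42*4 - 42 = -168 - 42 = -210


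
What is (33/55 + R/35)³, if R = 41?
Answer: 238328/42875 ≈ 5.5587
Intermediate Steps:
(33/55 + R/35)³ = (33/55 + 41/35)³ = (33*(1/55) + 41*(1/35))³ = (⅗ + 41/35)³ = (62/35)³ = 238328/42875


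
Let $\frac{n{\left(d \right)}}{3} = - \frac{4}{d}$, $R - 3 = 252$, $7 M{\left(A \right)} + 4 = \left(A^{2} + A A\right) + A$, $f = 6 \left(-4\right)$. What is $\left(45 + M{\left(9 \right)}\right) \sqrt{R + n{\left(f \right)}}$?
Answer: $\frac{241 \sqrt{1022}}{7} \approx 1100.6$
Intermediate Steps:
$f = -24$
$M{\left(A \right)} = - \frac{4}{7} + \frac{A}{7} + \frac{2 A^{2}}{7}$ ($M{\left(A \right)} = - \frac{4}{7} + \frac{\left(A^{2} + A A\right) + A}{7} = - \frac{4}{7} + \frac{\left(A^{2} + A^{2}\right) + A}{7} = - \frac{4}{7} + \frac{2 A^{2} + A}{7} = - \frac{4}{7} + \frac{A + 2 A^{2}}{7} = - \frac{4}{7} + \left(\frac{A}{7} + \frac{2 A^{2}}{7}\right) = - \frac{4}{7} + \frac{A}{7} + \frac{2 A^{2}}{7}$)
$R = 255$ ($R = 3 + 252 = 255$)
$n{\left(d \right)} = - \frac{12}{d}$ ($n{\left(d \right)} = 3 \left(- \frac{4}{d}\right) = - \frac{12}{d}$)
$\left(45 + M{\left(9 \right)}\right) \sqrt{R + n{\left(f \right)}} = \left(45 + \left(- \frac{4}{7} + \frac{1}{7} \cdot 9 + \frac{2 \cdot 9^{2}}{7}\right)\right) \sqrt{255 - \frac{12}{-24}} = \left(45 + \left(- \frac{4}{7} + \frac{9}{7} + \frac{2}{7} \cdot 81\right)\right) \sqrt{255 - - \frac{1}{2}} = \left(45 + \left(- \frac{4}{7} + \frac{9}{7} + \frac{162}{7}\right)\right) \sqrt{255 + \frac{1}{2}} = \left(45 + \frac{167}{7}\right) \sqrt{\frac{511}{2}} = \frac{482 \frac{\sqrt{1022}}{2}}{7} = \frac{241 \sqrt{1022}}{7}$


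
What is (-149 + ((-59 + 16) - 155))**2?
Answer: 120409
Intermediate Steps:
(-149 + ((-59 + 16) - 155))**2 = (-149 + (-43 - 155))**2 = (-149 - 198)**2 = (-347)**2 = 120409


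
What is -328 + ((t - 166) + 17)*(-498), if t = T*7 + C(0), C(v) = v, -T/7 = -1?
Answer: 49472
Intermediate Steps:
T = 7 (T = -7*(-1) = 7)
t = 49 (t = 7*7 + 0 = 49 + 0 = 49)
-328 + ((t - 166) + 17)*(-498) = -328 + ((49 - 166) + 17)*(-498) = -328 + (-117 + 17)*(-498) = -328 - 100*(-498) = -328 + 49800 = 49472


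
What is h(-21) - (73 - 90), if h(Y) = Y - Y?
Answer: 17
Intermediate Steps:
h(Y) = 0
h(-21) - (73 - 90) = 0 - (73 - 90) = 0 - 1*(-17) = 0 + 17 = 17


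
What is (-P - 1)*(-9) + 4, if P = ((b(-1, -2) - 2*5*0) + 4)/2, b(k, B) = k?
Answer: 53/2 ≈ 26.500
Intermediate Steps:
P = 3/2 (P = ((-1 - 2*5*0) + 4)/2 = ((-1 - 10*0) + 4)*(½) = ((-1 + 0) + 4)*(½) = (-1 + 4)*(½) = 3*(½) = 3/2 ≈ 1.5000)
(-P - 1)*(-9) + 4 = (-1*3/2 - 1)*(-9) + 4 = (-3/2 - 1)*(-9) + 4 = -5/2*(-9) + 4 = 45/2 + 4 = 53/2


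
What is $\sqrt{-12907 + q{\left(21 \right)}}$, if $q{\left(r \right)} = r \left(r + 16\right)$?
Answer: $i \sqrt{12130} \approx 110.14 i$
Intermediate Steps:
$q{\left(r \right)} = r \left(16 + r\right)$
$\sqrt{-12907 + q{\left(21 \right)}} = \sqrt{-12907 + 21 \left(16 + 21\right)} = \sqrt{-12907 + 21 \cdot 37} = \sqrt{-12907 + 777} = \sqrt{-12130} = i \sqrt{12130}$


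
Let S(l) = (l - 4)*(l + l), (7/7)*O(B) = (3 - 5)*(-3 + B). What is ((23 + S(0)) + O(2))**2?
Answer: 625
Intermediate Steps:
O(B) = 6 - 2*B (O(B) = (3 - 5)*(-3 + B) = -2*(-3 + B) = 6 - 2*B)
S(l) = 2*l*(-4 + l) (S(l) = (-4 + l)*(2*l) = 2*l*(-4 + l))
((23 + S(0)) + O(2))**2 = ((23 + 2*0*(-4 + 0)) + (6 - 2*2))**2 = ((23 + 2*0*(-4)) + (6 - 4))**2 = ((23 + 0) + 2)**2 = (23 + 2)**2 = 25**2 = 625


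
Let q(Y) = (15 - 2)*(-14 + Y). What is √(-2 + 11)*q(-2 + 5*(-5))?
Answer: -1599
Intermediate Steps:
q(Y) = -182 + 13*Y (q(Y) = 13*(-14 + Y) = -182 + 13*Y)
√(-2 + 11)*q(-2 + 5*(-5)) = √(-2 + 11)*(-182 + 13*(-2 + 5*(-5))) = √9*(-182 + 13*(-2 - 25)) = 3*(-182 + 13*(-27)) = 3*(-182 - 351) = 3*(-533) = -1599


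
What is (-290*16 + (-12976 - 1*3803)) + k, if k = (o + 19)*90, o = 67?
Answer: -13679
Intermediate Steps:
k = 7740 (k = (67 + 19)*90 = 86*90 = 7740)
(-290*16 + (-12976 - 1*3803)) + k = (-290*16 + (-12976 - 1*3803)) + 7740 = (-4640 + (-12976 - 3803)) + 7740 = (-4640 - 16779) + 7740 = -21419 + 7740 = -13679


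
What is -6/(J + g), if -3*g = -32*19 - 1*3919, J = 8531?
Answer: -3/5020 ≈ -0.00059761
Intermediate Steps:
g = 1509 (g = -(-32*19 - 1*3919)/3 = -(-608 - 3919)/3 = -⅓*(-4527) = 1509)
-6/(J + g) = -6/(8531 + 1509) = -6/10040 = (1/10040)*(-6) = -3/5020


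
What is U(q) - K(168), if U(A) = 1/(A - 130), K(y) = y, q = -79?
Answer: -35113/209 ≈ -168.00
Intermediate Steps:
U(A) = 1/(-130 + A)
U(q) - K(168) = 1/(-130 - 79) - 1*168 = 1/(-209) - 168 = -1/209 - 168 = -35113/209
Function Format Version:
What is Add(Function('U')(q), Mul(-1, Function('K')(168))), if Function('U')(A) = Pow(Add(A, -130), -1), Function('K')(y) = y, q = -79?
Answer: Rational(-35113, 209) ≈ -168.00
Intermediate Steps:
Function('U')(A) = Pow(Add(-130, A), -1)
Add(Function('U')(q), Mul(-1, Function('K')(168))) = Add(Pow(Add(-130, -79), -1), Mul(-1, 168)) = Add(Pow(-209, -1), -168) = Add(Rational(-1, 209), -168) = Rational(-35113, 209)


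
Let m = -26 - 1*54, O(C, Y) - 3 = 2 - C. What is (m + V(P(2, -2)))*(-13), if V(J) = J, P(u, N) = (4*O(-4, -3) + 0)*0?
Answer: 1040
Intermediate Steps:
O(C, Y) = 5 - C (O(C, Y) = 3 + (2 - C) = 5 - C)
P(u, N) = 0 (P(u, N) = (4*(5 - 1*(-4)) + 0)*0 = (4*(5 + 4) + 0)*0 = (4*9 + 0)*0 = (36 + 0)*0 = 36*0 = 0)
m = -80 (m = -26 - 54 = -80)
(m + V(P(2, -2)))*(-13) = (-80 + 0)*(-13) = -80*(-13) = 1040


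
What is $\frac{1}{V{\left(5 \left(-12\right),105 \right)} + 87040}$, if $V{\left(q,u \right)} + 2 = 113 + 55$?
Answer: $\frac{1}{87206} \approx 1.1467 \cdot 10^{-5}$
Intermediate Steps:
$V{\left(q,u \right)} = 166$ ($V{\left(q,u \right)} = -2 + \left(113 + 55\right) = -2 + 168 = 166$)
$\frac{1}{V{\left(5 \left(-12\right),105 \right)} + 87040} = \frac{1}{166 + 87040} = \frac{1}{87206}$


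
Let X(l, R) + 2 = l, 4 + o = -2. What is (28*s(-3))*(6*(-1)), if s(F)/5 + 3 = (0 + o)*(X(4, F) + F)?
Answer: -2520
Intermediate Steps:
o = -6 (o = -4 - 2 = -6)
X(l, R) = -2 + l
s(F) = -75 - 30*F (s(F) = -15 + 5*((0 - 6)*((-2 + 4) + F)) = -15 + 5*(-6*(2 + F)) = -15 + 5*(-12 - 6*F) = -15 + (-60 - 30*F) = -75 - 30*F)
(28*s(-3))*(6*(-1)) = (28*(-75 - 30*(-3)))*(6*(-1)) = (28*(-75 + 90))*(-6) = (28*15)*(-6) = 420*(-6) = -2520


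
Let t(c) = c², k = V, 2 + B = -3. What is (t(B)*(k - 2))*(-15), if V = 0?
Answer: 750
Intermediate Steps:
B = -5 (B = -2 - 3 = -5)
k = 0
(t(B)*(k - 2))*(-15) = ((-5)²*(0 - 2))*(-15) = (25*(-2))*(-15) = -50*(-15) = 750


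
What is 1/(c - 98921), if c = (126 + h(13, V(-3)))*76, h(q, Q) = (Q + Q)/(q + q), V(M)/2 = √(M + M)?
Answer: -15099305/1349047543849 - 1976*I*√6/1349047543849 ≈ -1.1193e-5 - 3.5879e-9*I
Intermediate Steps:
V(M) = 2*√2*√M (V(M) = 2*√(M + M) = 2*√(2*M) = 2*(√2*√M) = 2*√2*√M)
h(q, Q) = Q/q (h(q, Q) = (2*Q)/((2*q)) = (2*Q)*(1/(2*q)) = Q/q)
c = 9576 + 152*I*√6/13 (c = (126 + (2*√2*√(-3))/13)*76 = (126 + (2*√2*(I*√3))*(1/13))*76 = (126 + (2*I*√6)*(1/13))*76 = (126 + 2*I*√6/13)*76 = 9576 + 152*I*√6/13 ≈ 9576.0 + 28.64*I)
1/(c - 98921) = 1/((9576 + 152*I*√6/13) - 98921) = 1/(-89345 + 152*I*√6/13)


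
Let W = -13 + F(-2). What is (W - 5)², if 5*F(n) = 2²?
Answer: 7396/25 ≈ 295.84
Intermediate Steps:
F(n) = ⅘ (F(n) = (⅕)*2² = (⅕)*4 = ⅘)
W = -61/5 (W = -13 + ⅘ = -61/5 ≈ -12.200)
(W - 5)² = (-61/5 - 5)² = (-86/5)² = 7396/25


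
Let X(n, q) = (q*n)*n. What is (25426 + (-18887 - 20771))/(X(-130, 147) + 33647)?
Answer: -14232/2517947 ≈ -0.0056522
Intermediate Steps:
X(n, q) = q*n**2 (X(n, q) = (n*q)*n = q*n**2)
(25426 + (-18887 - 20771))/(X(-130, 147) + 33647) = (25426 + (-18887 - 20771))/(147*(-130)**2 + 33647) = (25426 - 39658)/(147*16900 + 33647) = -14232/(2484300 + 33647) = -14232/2517947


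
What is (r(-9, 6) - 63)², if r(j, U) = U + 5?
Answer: 2704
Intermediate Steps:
r(j, U) = 5 + U
(r(-9, 6) - 63)² = ((5 + 6) - 63)² = (11 - 63)² = (-52)² = 2704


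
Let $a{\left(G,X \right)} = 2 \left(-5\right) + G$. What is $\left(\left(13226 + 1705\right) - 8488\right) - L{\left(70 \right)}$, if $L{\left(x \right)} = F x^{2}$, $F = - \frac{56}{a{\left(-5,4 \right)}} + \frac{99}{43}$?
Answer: $- \frac{2983993}{129} \approx -23132.0$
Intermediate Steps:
$a{\left(G,X \right)} = -10 + G$
$F = \frac{3893}{645}$ ($F = - \frac{56}{-10 - 5} + \frac{99}{43} = - \frac{56}{-15} + 99 \cdot \frac{1}{43} = \left(-56\right) \left(- \frac{1}{15}\right) + \frac{99}{43} = \frac{56}{15} + \frac{99}{43} = \frac{3893}{645} \approx 6.0357$)
$L{\left(x \right)} = \frac{3893 x^{2}}{645}$
$\left(\left(13226 + 1705\right) - 8488\right) - L{\left(70 \right)} = \left(\left(13226 + 1705\right) - 8488\right) - \frac{3893 \cdot 70^{2}}{645} = \left(14931 - 8488\right) - \frac{3893}{645} \cdot 4900 = 6443 - \frac{3815140}{129} = - \frac{2983993}{129}$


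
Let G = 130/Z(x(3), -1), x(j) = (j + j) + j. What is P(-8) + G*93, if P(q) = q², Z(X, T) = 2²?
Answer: 6173/2 ≈ 3086.5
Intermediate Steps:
x(j) = 3*j (x(j) = 2*j + j = 3*j)
Z(X, T) = 4
G = 65/2 (G = 130/4 = 130*(¼) = 65/2 ≈ 32.500)
P(-8) + G*93 = (-8)² + (65/2)*93 = 64 + 6045/2 = 6173/2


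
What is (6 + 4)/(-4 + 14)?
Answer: 1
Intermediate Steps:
(6 + 4)/(-4 + 14) = 10/10 = (⅒)*10 = 1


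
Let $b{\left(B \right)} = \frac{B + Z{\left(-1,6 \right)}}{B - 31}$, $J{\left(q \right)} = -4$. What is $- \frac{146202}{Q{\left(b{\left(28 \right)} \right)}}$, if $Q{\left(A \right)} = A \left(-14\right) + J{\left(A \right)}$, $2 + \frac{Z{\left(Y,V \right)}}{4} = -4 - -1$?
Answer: $- \frac{219303}{50} \approx -4386.1$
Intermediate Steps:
$Z{\left(Y,V \right)} = -20$ ($Z{\left(Y,V \right)} = -8 + 4 \left(-4 - -1\right) = -8 + 4 \left(-4 + 1\right) = -8 + 4 \left(-3\right) = -8 - 12 = -20$)
$b{\left(B \right)} = \frac{-20 + B}{-31 + B}$ ($b{\left(B \right)} = \frac{B - 20}{B - 31} = \frac{-20 + B}{-31 + B}$)
$Q{\left(A \right)} = -4 - 14 A$ ($Q{\left(A \right)} = A \left(-14\right) - 4 = - 14 A - 4 = -4 - 14 A$)
$- \frac{146202}{Q{\left(b{\left(28 \right)} \right)}} = - \frac{146202}{-4 - 14 \frac{-20 + 28}{-31 + 28}} = - \frac{146202}{-4 - 14 \frac{1}{-3} \cdot 8} = - \frac{146202}{-4 - 14 \left(\left(- \frac{1}{3}\right) 8\right)} = - \frac{146202}{-4 - - \frac{112}{3}} = - \frac{146202}{-4 + \frac{112}{3}} = - \frac{146202}{\frac{100}{3}} = \left(-146202\right) \frac{3}{100} = - \frac{219303}{50}$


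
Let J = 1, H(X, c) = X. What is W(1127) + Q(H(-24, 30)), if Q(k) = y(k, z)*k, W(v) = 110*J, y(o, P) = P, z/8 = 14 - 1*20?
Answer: 1262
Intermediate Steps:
z = -48 (z = 8*(14 - 1*20) = 8*(14 - 20) = 8*(-6) = -48)
W(v) = 110 (W(v) = 110*1 = 110)
Q(k) = -48*k
W(1127) + Q(H(-24, 30)) = 110 - 48*(-24) = 110 + 1152 = 1262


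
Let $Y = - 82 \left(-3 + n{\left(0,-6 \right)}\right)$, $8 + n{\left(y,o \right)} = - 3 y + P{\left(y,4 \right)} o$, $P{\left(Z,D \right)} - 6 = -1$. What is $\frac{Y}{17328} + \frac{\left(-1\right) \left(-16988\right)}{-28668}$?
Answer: $- \frac{2749809}{6899432} \approx -0.39856$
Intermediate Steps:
$P{\left(Z,D \right)} = 5$ ($P{\left(Z,D \right)} = 6 - 1 = 5$)
$n{\left(y,o \right)} = -8 - 3 y + 5 o$ ($n{\left(y,o \right)} = -8 + \left(- 3 y + 5 o\right) = -8 - 3 y + 5 o$)
$Y = 3362$ ($Y = - 82 \left(-3 - 38\right) = \left(-82\right) \left(-41\right) = 3362$)
$\frac{Y}{17328} + \frac{\left(-1\right) \left(-16988\right)}{-28668} = \frac{3362}{17328} + \frac{\left(-1\right) \left(-16988\right)}{-28668} = 3362 \cdot \frac{1}{17328} + 16988 \left(- \frac{1}{28668}\right) = \frac{1681}{8664} - \frac{4247}{7167} = - \frac{2749809}{6899432}$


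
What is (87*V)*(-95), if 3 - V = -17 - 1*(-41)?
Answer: 173565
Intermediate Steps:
V = -21 (V = 3 - (-17 - 1*(-41)) = 3 - (-17 + 41) = 3 - 1*24 = 3 - 24 = -21)
(87*V)*(-95) = (87*(-21))*(-95) = -1827*(-95) = 173565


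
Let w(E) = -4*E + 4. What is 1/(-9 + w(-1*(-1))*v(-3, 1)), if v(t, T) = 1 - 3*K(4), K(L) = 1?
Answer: -1/9 ≈ -0.11111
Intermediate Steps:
v(t, T) = -2 (v(t, T) = 1 - 3*1 = 1 - 3 = -2)
w(E) = 4 - 4*E
1/(-9 + w(-1*(-1))*v(-3, 1)) = 1/(-9 + (4 - (-4)*(-1))*(-2)) = 1/(-9 + (4 - 4*1)*(-2)) = 1/(-9 + (4 - 4)*(-2)) = 1/(-9 + 0*(-2)) = 1/(-9 + 0) = 1/(-9) = -1/9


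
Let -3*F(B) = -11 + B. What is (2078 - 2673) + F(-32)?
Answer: -1742/3 ≈ -580.67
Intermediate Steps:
F(B) = 11/3 - B/3 (F(B) = -(-11 + B)/3 = 11/3 - B/3)
(2078 - 2673) + F(-32) = (2078 - 2673) + (11/3 - ⅓*(-32)) = -595 + (11/3 + 32/3) = -595 + 43/3 = -1742/3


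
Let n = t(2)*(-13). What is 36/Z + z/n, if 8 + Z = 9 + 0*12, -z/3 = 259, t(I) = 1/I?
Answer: 2022/13 ≈ 155.54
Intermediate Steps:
z = -777 (z = -3*259 = -777)
n = -13/2 ≈ -6.5000
Z = 1 (Z = -8 + (9 + 0*12) = -8 + (9 + 0) = -8 + 9 = 1)
36/Z + z/n = 36/1 - 777/(-13/2) = 36*1 - 777*(-2/13) = 36 + 1554/13 = 2022/13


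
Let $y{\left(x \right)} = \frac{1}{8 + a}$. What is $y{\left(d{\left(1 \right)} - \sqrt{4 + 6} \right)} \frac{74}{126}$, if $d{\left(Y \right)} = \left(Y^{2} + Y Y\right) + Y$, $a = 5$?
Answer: $\frac{37}{819} \approx 0.045177$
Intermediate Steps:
$d{\left(Y \right)} = Y + 2 Y^{2}$ ($d{\left(Y \right)} = \left(Y^{2} + Y^{2}\right) + Y = 2 Y^{2} + Y = Y + 2 Y^{2}$)
$y{\left(x \right)} = \frac{1}{13}$ ($y{\left(x \right)} = \frac{1}{8 + 5} = \frac{1}{13}$)
$y{\left(d{\left(1 \right)} - \sqrt{4 + 6} \right)} \frac{74}{126} = \frac{74 \cdot \frac{1}{126}}{13} = \frac{1}{13} \cdot \frac{37}{63} = \frac{37}{819}$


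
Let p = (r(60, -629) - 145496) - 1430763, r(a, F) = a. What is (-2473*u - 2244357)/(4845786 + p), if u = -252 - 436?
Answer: -542933/3269587 ≈ -0.16606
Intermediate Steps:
u = -688
p = -1576199 (p = (60 - 145496) - 1430763 = -145436 - 1430763 = -1576199)
(-2473*u - 2244357)/(4845786 + p) = (-2473*(-688) - 2244357)/(4845786 - 1576199) = (1701424 - 2244357)/3269587 = -542933*1/3269587 = -542933/3269587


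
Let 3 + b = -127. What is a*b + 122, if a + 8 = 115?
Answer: -13788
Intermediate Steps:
b = -130 (b = -3 - 127 = -130)
a = 107 (a = -8 + 115 = 107)
a*b + 122 = 107*(-130) + 122 = -13910 + 122 = -13788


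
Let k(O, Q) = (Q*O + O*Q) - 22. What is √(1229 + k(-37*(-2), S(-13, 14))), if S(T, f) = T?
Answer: I*√717 ≈ 26.777*I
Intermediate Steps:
k(O, Q) = -22 + 2*O*Q (k(O, Q) = (O*Q + O*Q) - 22 = 2*O*Q - 22 = -22 + 2*O*Q)
√(1229 + k(-37*(-2), S(-13, 14))) = √(1229 + (-22 + 2*(-37*(-2))*(-13))) = √(1229 + (-22 + 2*74*(-13))) = √(1229 + (-22 - 1924)) = √(1229 - 1946) = √(-717) = I*√717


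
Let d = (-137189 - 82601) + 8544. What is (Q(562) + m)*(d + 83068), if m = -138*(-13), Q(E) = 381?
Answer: -278787150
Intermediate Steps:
d = -211246 (d = -219790 + 8544 = -211246)
m = 1794
(Q(562) + m)*(d + 83068) = (381 + 1794)*(-211246 + 83068) = 2175*(-128178) = -278787150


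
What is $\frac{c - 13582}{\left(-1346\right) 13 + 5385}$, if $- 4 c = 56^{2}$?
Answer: $\frac{14366}{12113} \approx 1.186$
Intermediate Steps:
$c = -784$ ($c = - \frac{56^{2}}{4} = \left(- \frac{1}{4}\right) 3136 = -784$)
$\frac{c - 13582}{\left(-1346\right) 13 + 5385} = \frac{-784 - 13582}{\left(-1346\right) 13 + 5385} = - \frac{14366}{-17498 + 5385} = - \frac{14366}{-12113} = \left(-14366\right) \left(- \frac{1}{12113}\right) = \frac{14366}{12113}$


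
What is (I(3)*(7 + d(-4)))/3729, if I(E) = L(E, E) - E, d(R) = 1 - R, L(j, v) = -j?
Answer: -24/1243 ≈ -0.019308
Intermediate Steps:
I(E) = -2*E (I(E) = -E - E = -2*E)
(I(3)*(7 + d(-4)))/3729 = ((-2*3)*(7 + (1 - 1*(-4))))/3729 = -6*(7 + (1 + 4))*(1/3729) = -6*(7 + 5)*(1/3729) = -6*12*(1/3729) = -72*1/3729 = -24/1243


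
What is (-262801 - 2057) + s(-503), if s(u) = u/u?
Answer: -264857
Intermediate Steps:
s(u) = 1
(-262801 - 2057) + s(-503) = (-262801 - 2057) + 1 = -264858 + 1 = -264857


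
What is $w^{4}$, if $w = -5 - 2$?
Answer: $2401$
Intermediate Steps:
$w = -7$
$w^{4} = \left(-7\right)^{4} = 2401$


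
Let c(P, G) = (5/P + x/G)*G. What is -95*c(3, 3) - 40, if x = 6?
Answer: -1085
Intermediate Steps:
c(P, G) = G*(5/P + 6/G) (c(P, G) = (5/P + 6/G)*G = G*(5/P + 6/G))
-95*c(3, 3) - 40 = -95*(6 + 5*3/3) - 40 = -95*(6 + 5*3*(1/3)) - 40 = -95*(6 + 5) - 40 = -95*11 - 40 = -1045 - 40 = -1085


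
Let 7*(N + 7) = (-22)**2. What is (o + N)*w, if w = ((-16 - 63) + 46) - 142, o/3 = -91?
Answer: 36900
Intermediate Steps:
N = 435/7 (N = -7 + (1/7)*(-22)**2 = -7 + (1/7)*484 = -7 + 484/7 = 435/7 ≈ 62.143)
o = -273 (o = 3*(-91) = -273)
w = -175 (w = (-79 + 46) - 142 = -33 - 142 = -175)
(o + N)*w = (-273 + 435/7)*(-175) = -1476/7*(-175) = 36900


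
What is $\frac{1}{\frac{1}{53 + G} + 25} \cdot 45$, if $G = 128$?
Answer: $\frac{8145}{4526} \approx 1.7996$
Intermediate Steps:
$\frac{1}{\frac{1}{53 + G} + 25} \cdot 45 = \frac{1}{\frac{1}{53 + 128} + 25} \cdot 45 = \frac{1}{\frac{1}{181} + 25} \cdot 45 = \frac{1}{\frac{4526}{181}} \cdot 45 = \frac{181}{4526} \cdot 45 = \frac{8145}{4526}$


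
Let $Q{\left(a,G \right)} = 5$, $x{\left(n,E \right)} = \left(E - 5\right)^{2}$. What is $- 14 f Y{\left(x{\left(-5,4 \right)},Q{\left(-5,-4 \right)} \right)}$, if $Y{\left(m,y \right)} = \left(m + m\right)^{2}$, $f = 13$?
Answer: $-728$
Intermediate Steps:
$x{\left(n,E \right)} = \left(-5 + E\right)^{2}$
$Y{\left(m,y \right)} = 4 m^{2}$ ($Y{\left(m,y \right)} = \left(2 m\right)^{2} = 4 m^{2}$)
$- 14 f Y{\left(x{\left(-5,4 \right)},Q{\left(-5,-4 \right)} \right)} = \left(-14\right) 13 \cdot 4 \left(\left(-5 + 4\right)^{2}\right)^{2} = - 182 \cdot 4 \left(\left(-1\right)^{2}\right)^{2} = - 182 \cdot 4 \cdot 1^{2} = - 182 \cdot 4 \cdot 1 = \left(-182\right) 4 = -728$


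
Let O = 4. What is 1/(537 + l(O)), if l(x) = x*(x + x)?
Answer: 1/569 ≈ 0.0017575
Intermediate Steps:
l(x) = 2*x² (l(x) = x*(2*x) = 2*x²)
1/(537 + l(O)) = 1/(537 + 2*4²) = 1/(537 + 2*16) = 1/(537 + 32) = 1/569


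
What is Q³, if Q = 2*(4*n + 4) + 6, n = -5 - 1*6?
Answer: -405224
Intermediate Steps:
n = -11 (n = -5 - 6 = -11)
Q = -74 (Q = 2*(4*(-11) + 4) + 6 = 2*(-44 + 4) + 6 = 2*(-40) + 6 = -80 + 6 = -74)
Q³ = (-74)³ = -405224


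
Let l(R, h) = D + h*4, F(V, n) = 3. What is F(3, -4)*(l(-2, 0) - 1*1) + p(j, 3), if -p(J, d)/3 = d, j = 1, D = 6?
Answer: 6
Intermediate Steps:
p(J, d) = -3*d
l(R, h) = 6 + 4*h (l(R, h) = 6 + h*4 = 6 + 4*h)
F(3, -4)*(l(-2, 0) - 1*1) + p(j, 3) = 3*((6 + 4*0) - 1*1) - 3*3 = 3*((6 + 0) - 1) - 9 = 3*(6 - 1) - 9 = 3*5 - 9 = 15 - 9 = 6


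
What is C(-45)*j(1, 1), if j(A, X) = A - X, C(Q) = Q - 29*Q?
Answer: 0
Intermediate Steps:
C(Q) = -28*Q
C(-45)*j(1, 1) = (-28*(-45))*(1 - 1*1) = 1260*(1 - 1) = 1260*0 = 0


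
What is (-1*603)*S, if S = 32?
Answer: -19296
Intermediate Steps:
(-1*603)*S = -1*603*32 = -603*32 = -19296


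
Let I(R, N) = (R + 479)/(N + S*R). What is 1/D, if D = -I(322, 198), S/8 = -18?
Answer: 5130/89 ≈ 57.640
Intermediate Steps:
S = -144 (S = 8*(-18) = -144)
I(R, N) = (479 + R)/(N - 144*R) (I(R, N) = (R + 479)/(N - 144*R) = (479 + R)/(N - 144*R))
D = 89/5130 (D = -(479 + 322)/(198 - 144*322) = -801/(198 - 46368) = -801/(-46170) = -(-1)*801/46170 = -1*(-89/5130) = 89/5130 ≈ 0.017349)
1/D = 1/(89/5130) = 5130/89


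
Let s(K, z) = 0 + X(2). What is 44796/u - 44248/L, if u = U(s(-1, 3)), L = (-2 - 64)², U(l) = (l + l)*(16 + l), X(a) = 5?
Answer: 7743304/38115 ≈ 203.16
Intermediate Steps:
s(K, z) = 5 (s(K, z) = 0 + 5 = 5)
U(l) = 2*l*(16 + l) (U(l) = (2*l)*(16 + l) = 2*l*(16 + l))
L = 4356 (L = (-66)² = 4356)
u = 210 (u = 2*5*(16 + 5) = 2*5*21 = 210)
44796/u - 44248/L = 44796/210 - 44248/4356 = 44796*(1/210) - 44248*1/4356 = 7466/35 - 11062/1089 = 7743304/38115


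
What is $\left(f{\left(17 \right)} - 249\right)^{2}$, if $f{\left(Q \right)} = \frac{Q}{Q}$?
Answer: $61504$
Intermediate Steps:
$f{\left(Q \right)} = 1$
$\left(f{\left(17 \right)} - 249\right)^{2} = \left(1 - 249\right)^{2} = \left(-248\right)^{2} = 61504$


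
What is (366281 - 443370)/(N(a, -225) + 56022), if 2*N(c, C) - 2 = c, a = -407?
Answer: -154178/111639 ≈ -1.3810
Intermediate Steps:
N(c, C) = 1 + c/2
(366281 - 443370)/(N(a, -225) + 56022) = (366281 - 443370)/((1 + (½)*(-407)) + 56022) = -77089/((1 - 407/2) + 56022) = -77089/(-405/2 + 56022) = -77089/111639/2 = -77089*2/111639 = -154178/111639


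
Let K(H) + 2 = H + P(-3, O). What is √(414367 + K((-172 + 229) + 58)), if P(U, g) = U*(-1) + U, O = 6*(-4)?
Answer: 4*√25905 ≈ 643.80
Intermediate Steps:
O = -24
P(U, g) = 0 (P(U, g) = -U + U = 0)
K(H) = -2 + H (K(H) = -2 + (H + 0) = -2 + H)
√(414367 + K((-172 + 229) + 58)) = √(414367 + (-2 + ((-172 + 229) + 58))) = √(414367 + (-2 + (57 + 58))) = √(414367 + (-2 + 115)) = √(414367 + 113) = √414480 = 4*√25905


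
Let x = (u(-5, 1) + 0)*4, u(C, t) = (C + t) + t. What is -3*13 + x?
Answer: -51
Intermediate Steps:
u(C, t) = C + 2*t
x = -12 (x = ((-5 + 2*1) + 0)*4 = ((-5 + 2) + 0)*4 = (-3 + 0)*4 = -3*4 = -12)
-3*13 + x = -3*13 - 12 = -39 - 12 = -51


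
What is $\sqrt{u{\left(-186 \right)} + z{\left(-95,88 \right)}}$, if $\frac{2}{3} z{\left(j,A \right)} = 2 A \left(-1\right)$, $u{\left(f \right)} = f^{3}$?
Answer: $4 i \sqrt{402195} \approx 2536.8 i$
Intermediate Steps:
$z{\left(j,A \right)} = - 3 A$ ($z{\left(j,A \right)} = \frac{3 \cdot 2 A \left(-1\right)}{2} = \frac{3 \left(- 2 A\right)}{2} = - 3 A$)
$\sqrt{u{\left(-186 \right)} + z{\left(-95,88 \right)}} = \sqrt{\left(-186\right)^{3} - 264} = \sqrt{-6434856 - 264} = \sqrt{-6435120} = 4 i \sqrt{402195}$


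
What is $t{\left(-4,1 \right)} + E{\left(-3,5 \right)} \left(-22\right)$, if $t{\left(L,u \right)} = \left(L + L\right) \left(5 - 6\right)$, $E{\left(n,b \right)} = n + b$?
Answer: $-36$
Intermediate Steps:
$E{\left(n,b \right)} = b + n$
$t{\left(L,u \right)} = - 2 L$ ($t{\left(L,u \right)} = 2 L \left(-1\right) = - 2 L$)
$t{\left(-4,1 \right)} + E{\left(-3,5 \right)} \left(-22\right) = \left(-2\right) \left(-4\right) + \left(5 - 3\right) \left(-22\right) = 8 + 2 \left(-22\right) = 8 - 44 = -36$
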